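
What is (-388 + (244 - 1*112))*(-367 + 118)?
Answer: 63744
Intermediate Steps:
(-388 + (244 - 1*112))*(-367 + 118) = (-388 + (244 - 112))*(-249) = (-388 + 132)*(-249) = -256*(-249) = 63744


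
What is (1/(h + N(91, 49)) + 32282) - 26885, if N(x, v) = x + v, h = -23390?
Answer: 125480249/23250 ≈ 5397.0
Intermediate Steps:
N(x, v) = v + x
(1/(h + N(91, 49)) + 32282) - 26885 = (1/(-23390 + (49 + 91)) + 32282) - 26885 = (1/(-23390 + 140) + 32282) - 26885 = (1/(-23250) + 32282) - 26885 = (-1/23250 + 32282) - 26885 = 750556499/23250 - 26885 = 125480249/23250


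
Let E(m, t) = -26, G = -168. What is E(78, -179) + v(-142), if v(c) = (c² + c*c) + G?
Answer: 40134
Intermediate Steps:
v(c) = -168 + 2*c² (v(c) = (c² + c*c) - 168 = (c² + c²) - 168 = 2*c² - 168 = -168 + 2*c²)
E(78, -179) + v(-142) = -26 + (-168 + 2*(-142)²) = -26 + (-168 + 2*20164) = -26 + (-168 + 40328) = -26 + 40160 = 40134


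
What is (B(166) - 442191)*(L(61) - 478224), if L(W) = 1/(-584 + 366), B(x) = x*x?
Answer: 43226873410955/218 ≈ 1.9829e+11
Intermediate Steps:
B(x) = x²
L(W) = -1/218 (L(W) = 1/(-218) = -1/218)
(B(166) - 442191)*(L(61) - 478224) = (166² - 442191)*(-1/218 - 478224) = (27556 - 442191)*(-104252833/218) = -414635*(-104252833/218) = 43226873410955/218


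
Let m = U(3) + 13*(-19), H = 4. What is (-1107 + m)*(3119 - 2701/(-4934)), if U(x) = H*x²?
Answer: -10143227173/2467 ≈ -4.1116e+6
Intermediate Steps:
U(x) = 4*x²
m = -211 (m = 4*3² + 13*(-19) = 4*9 - 247 = 36 - 247 = -211)
(-1107 + m)*(3119 - 2701/(-4934)) = (-1107 - 211)*(3119 - 2701/(-4934)) = -1318*(3119 - 2701*(-1/4934)) = -1318*(3119 + 2701/4934) = -1318*15391847/4934 = -10143227173/2467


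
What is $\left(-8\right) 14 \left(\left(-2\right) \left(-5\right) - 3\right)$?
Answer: $-784$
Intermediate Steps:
$\left(-8\right) 14 \left(\left(-2\right) \left(-5\right) - 3\right) = - 112 \left(10 - 3\right) = \left(-112\right) 7 = -784$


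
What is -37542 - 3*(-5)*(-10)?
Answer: -37692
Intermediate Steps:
-37542 - 3*(-5)*(-10) = -37542 + 15*(-10) = -37542 - 150 = -37692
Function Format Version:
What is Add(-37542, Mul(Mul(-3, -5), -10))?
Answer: -37692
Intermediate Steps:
Add(-37542, Mul(Mul(-3, -5), -10)) = Add(-37542, Mul(15, -10)) = Add(-37542, -150) = -37692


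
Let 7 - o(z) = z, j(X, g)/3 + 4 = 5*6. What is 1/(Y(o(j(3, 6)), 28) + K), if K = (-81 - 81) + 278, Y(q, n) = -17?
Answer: 1/99 ≈ 0.010101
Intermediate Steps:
j(X, g) = 78 (j(X, g) = -12 + 3*(5*6) = -12 + 3*30 = -12 + 90 = 78)
o(z) = 7 - z
K = 116 (K = -162 + 278 = 116)
1/(Y(o(j(3, 6)), 28) + K) = 1/(-17 + 116) = 1/99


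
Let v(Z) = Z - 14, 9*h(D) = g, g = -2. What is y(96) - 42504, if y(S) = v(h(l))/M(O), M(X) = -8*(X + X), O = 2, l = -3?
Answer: -382532/9 ≈ -42504.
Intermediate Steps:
h(D) = -2/9 (h(D) = (⅑)*(-2) = -2/9)
M(X) = -16*X
v(Z) = -14 + Z
y(S) = 4/9 (y(S) = (-14 - 2/9)/((-16*2)) = -128/9/(-32) = -128/9*(-1/32) = 4/9)
y(96) - 42504 = 4/9 - 42504 = -382532/9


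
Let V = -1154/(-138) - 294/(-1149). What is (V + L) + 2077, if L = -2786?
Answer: -18508990/26427 ≈ -700.38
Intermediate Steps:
V = 227753/26427 (V = -1154*(-1/138) - 294*(-1/1149) = 577/69 + 98/383 = 227753/26427 ≈ 8.6182)
(V + L) + 2077 = (227753/26427 - 2786) + 2077 = -73397869/26427 + 2077 = -18508990/26427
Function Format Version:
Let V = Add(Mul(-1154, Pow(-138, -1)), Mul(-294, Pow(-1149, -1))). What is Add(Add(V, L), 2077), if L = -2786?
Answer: Rational(-18508990, 26427) ≈ -700.38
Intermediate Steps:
V = Rational(227753, 26427) (V = Add(Mul(-1154, Rational(-1, 138)), Mul(-294, Rational(-1, 1149))) = Add(Rational(577, 69), Rational(98, 383)) = Rational(227753, 26427) ≈ 8.6182)
Add(Add(V, L), 2077) = Add(Add(Rational(227753, 26427), -2786), 2077) = Add(Rational(-73397869, 26427), 2077) = Rational(-18508990, 26427)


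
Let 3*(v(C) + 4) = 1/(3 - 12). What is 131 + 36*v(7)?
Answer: -43/3 ≈ -14.333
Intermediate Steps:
v(C) = -109/27 (v(C) = -4 + 1/(3*(3 - 12)) = -4 + (1/3)/(-9) = -4 + (1/3)*(-1/9) = -4 - 1/27 = -109/27)
131 + 36*v(7) = 131 + 36*(-109/27) = 131 - 436/3 = -43/3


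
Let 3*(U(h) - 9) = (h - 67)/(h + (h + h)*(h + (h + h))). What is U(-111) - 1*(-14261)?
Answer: 3160019972/221445 ≈ 14270.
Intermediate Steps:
U(h) = 9 + (-67 + h)/(3*(h + 6*h²)) (U(h) = 9 + ((h - 67)/(h + (h + h)*(h + (h + h))))/3 = 9 + ((-67 + h)/(h + (2*h)*(h + 2*h)))/3 = 9 + ((-67 + h)/(h + (2*h)*(3*h)))/3 = 9 + ((-67 + h)/(h + 6*h²))/3 = 9 + (-67 + h)/(3*(h + 6*h²)))
U(-111) - 1*(-14261) = (⅓)*(-67 + 28*(-111) + 162*(-111)²)/(-111*(1 + 6*(-111))) - 1*(-14261) = (⅓)*(-1/111)*(-67 - 3108 + 162*12321)/(1 - 666) + 14261 = (⅓)*(-1/111)*(-67 - 3108 + 1996002)/(-665) + 14261 = (⅓)*(-1/111)*(-1/665)*1992827 + 14261 = 1992827/221445 + 14261 = 3160019972/221445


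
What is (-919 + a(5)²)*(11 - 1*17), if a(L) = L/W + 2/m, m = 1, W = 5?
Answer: 5460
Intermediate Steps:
a(L) = 2 + L/5 (a(L) = L/5 + 2/1 = L*(⅕) + 2*1 = L/5 + 2 = 2 + L/5)
(-919 + a(5)²)*(11 - 1*17) = (-919 + (2 + (⅕)*5)²)*(11 - 1*17) = (-919 + (2 + 1)²)*(11 - 17) = (-919 + 3²)*(-6) = (-919 + 9)*(-6) = -910*(-6) = 5460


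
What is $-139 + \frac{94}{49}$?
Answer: $- \frac{6717}{49} \approx -137.08$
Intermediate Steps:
$-139 + \frac{94}{49} = - \frac{6717}{49}$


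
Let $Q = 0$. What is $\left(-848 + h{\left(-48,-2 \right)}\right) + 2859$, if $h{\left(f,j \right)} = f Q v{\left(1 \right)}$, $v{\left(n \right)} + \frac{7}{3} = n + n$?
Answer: $2011$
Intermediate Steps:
$v{\left(n \right)} = - \frac{7}{3} + 2 n$ ($v{\left(n \right)} = - \frac{7}{3} + \left(n + n\right) = - \frac{7}{3} + 2 n$)
$h{\left(f,j \right)} = 0$ ($h{\left(f,j \right)} = f 0 \left(- \frac{7}{3} + 2 \cdot 1\right) = 0 \left(- \frac{7}{3} + 2\right) = 0 \left(- \frac{1}{3}\right) = 0$)
$\left(-848 + h{\left(-48,-2 \right)}\right) + 2859 = \left(-848 + 0\right) + 2859 = -848 + 2859 = 2011$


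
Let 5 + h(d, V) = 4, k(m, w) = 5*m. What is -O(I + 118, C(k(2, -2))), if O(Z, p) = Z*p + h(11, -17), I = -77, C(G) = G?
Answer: -409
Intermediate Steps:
h(d, V) = -1 (h(d, V) = -5 + 4 = -1)
O(Z, p) = -1 + Z*p (O(Z, p) = Z*p - 1 = -1 + Z*p)
-O(I + 118, C(k(2, -2))) = -(-1 + (-77 + 118)*(5*2)) = -(-1 + 41*10) = -(-1 + 410) = -1*409 = -409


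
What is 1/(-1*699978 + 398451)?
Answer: -1/301527 ≈ -3.3165e-6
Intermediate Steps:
1/(-1*699978 + 398451) = 1/(-699978 + 398451) = 1/(-301527) = -1/301527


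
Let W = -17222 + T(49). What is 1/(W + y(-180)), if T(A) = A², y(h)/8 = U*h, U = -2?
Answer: -1/11941 ≈ -8.3745e-5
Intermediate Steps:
y(h) = -16*h (y(h) = 8*(-2*h) = -16*h)
W = -14821 (W = -17222 + 49² = -17222 + 2401 = -14821)
1/(W + y(-180)) = 1/(-14821 - 16*(-180)) = 1/(-14821 + 2880) = 1/(-11941) = -1/11941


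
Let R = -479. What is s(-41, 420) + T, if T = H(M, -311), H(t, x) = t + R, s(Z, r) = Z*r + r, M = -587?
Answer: -17866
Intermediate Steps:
s(Z, r) = r + Z*r
H(t, x) = -479 + t (H(t, x) = t - 479 = -479 + t)
T = -1066 (T = -479 - 587 = -1066)
s(-41, 420) + T = 420*(1 - 41) - 1066 = 420*(-40) - 1066 = -16800 - 1066 = -17866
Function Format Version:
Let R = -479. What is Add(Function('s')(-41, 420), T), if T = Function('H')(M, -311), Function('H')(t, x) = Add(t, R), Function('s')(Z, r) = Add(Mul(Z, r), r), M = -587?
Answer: -17866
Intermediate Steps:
Function('s')(Z, r) = Add(r, Mul(Z, r))
Function('H')(t, x) = Add(-479, t) (Function('H')(t, x) = Add(t, -479) = Add(-479, t))
T = -1066 (T = Add(-479, -587) = -1066)
Add(Function('s')(-41, 420), T) = Add(Mul(420, Add(1, -41)), -1066) = Add(Mul(420, -40), -1066) = Add(-16800, -1066) = -17866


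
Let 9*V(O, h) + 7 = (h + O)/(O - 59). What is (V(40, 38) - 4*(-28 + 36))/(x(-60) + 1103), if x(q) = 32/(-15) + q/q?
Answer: -28415/942096 ≈ -0.030161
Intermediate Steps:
V(O, h) = -7/9 + (O + h)/(9*(-59 + O)) (V(O, h) = -7/9 + ((h + O)/(O - 59))/9 = -7/9 + ((O + h)/(-59 + O))/9 = -7/9 + (O + h)/(9*(-59 + O)))
x(q) = -17/15 (x(q) = 32*(-1/15) + 1 = -32/15 + 1 = -17/15)
(V(40, 38) - 4*(-28 + 36))/(x(-60) + 1103) = ((413 + 38 - 6*40)/(9*(-59 + 40)) - 4*(-28 + 36))/(-17/15 + 1103) = ((⅑)*(413 + 38 - 240)/(-19) - 4*8)/(16528/15) = ((⅑)*(-1/19)*211 - 32)*(15/16528) = (-211/171 - 32)*(15/16528) = -5683/171*15/16528 = -28415/942096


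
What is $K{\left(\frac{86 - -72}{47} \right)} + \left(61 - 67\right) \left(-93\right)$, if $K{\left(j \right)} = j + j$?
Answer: $\frac{26542}{47} \approx 564.72$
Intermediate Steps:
$K{\left(j \right)} = 2 j$
$K{\left(\frac{86 - -72}{47} \right)} + \left(61 - 67\right) \left(-93\right) = 2 \frac{86 - -72}{47} + \left(61 - 67\right) \left(-93\right) = 2 \left(86 + 72\right) \frac{1}{47} - -558 = 2 \cdot 158 \cdot \frac{1}{47} + 558 = 2 \cdot \frac{158}{47} + 558 = \frac{316}{47} + 558 = \frac{26542}{47}$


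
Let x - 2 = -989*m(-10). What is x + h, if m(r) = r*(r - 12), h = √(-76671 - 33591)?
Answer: -217578 + I*√110262 ≈ -2.1758e+5 + 332.06*I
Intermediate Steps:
h = I*√110262 (h = √(-110262) = I*√110262 ≈ 332.06*I)
m(r) = r*(-12 + r)
x = -217578 (x = 2 - (-9890)*(-12 - 10) = 2 - (-9890)*(-22) = 2 - 989*220 = 2 - 217580 = -217578)
x + h = -217578 + I*√110262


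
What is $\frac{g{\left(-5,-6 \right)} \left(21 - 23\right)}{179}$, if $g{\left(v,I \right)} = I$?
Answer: $\frac{12}{179} \approx 0.067039$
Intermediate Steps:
$\frac{g{\left(-5,-6 \right)} \left(21 - 23\right)}{179} = \frac{\left(-6\right) \left(21 - 23\right)}{179} = \left(-6\right) \left(-2\right) \frac{1}{179} = 12 \cdot \frac{1}{179} = \frac{12}{179}$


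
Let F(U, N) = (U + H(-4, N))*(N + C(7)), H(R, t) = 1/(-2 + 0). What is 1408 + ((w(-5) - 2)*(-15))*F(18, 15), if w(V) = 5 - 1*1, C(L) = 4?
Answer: -8567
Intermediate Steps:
H(R, t) = -½ (H(R, t) = 1/(-2) = -½)
w(V) = 4 (w(V) = 5 - 1 = 4)
F(U, N) = (4 + N)*(-½ + U) (F(U, N) = (U - ½)*(N + 4) = (-½ + U)*(4 + N) = (4 + N)*(-½ + U))
1408 + ((w(-5) - 2)*(-15))*F(18, 15) = 1408 + ((4 - 2)*(-15))*(-2 + 4*18 - ½*15 + 15*18) = 1408 + (2*(-15))*(-2 + 72 - 15/2 + 270) = 1408 - 30*665/2 = 1408 - 9975 = -8567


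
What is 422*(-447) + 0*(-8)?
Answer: -188634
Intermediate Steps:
422*(-447) + 0*(-8) = -188634 + 0 = -188634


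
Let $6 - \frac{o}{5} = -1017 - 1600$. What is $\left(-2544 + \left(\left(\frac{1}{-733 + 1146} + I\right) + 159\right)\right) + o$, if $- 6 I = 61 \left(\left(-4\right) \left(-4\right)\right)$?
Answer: $\frac{13092929}{1239} \approx 10567.0$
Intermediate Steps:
$o = 13115$ ($o = 30 - 5 \left(-1017 - 1600\right) = 30 - -13085 = 30 + 13085 = 13115$)
$I = - \frac{488}{3}$ ($I = - \frac{61 \left(\left(-4\right) \left(-4\right)\right)}{6} = - \frac{61 \cdot 16}{6} = \left(- \frac{1}{6}\right) 976 = - \frac{488}{3} \approx -162.67$)
$\left(-2544 + \left(\left(\frac{1}{-733 + 1146} + I\right) + 159\right)\right) + o = \left(-2544 + \left(\left(\frac{1}{-733 + 1146} - \frac{488}{3}\right) + 159\right)\right) + 13115 = \left(-2544 + \left(\left(\frac{1}{413} - \frac{488}{3}\right) + 159\right)\right) + 13115 = \left(-2544 + \left(- \frac{201541}{1239} + 159\right)\right) + 13115 = \left(-2544 - \frac{4540}{1239}\right) + 13115 = - \frac{3156556}{1239} + 13115 = \frac{13092929}{1239}$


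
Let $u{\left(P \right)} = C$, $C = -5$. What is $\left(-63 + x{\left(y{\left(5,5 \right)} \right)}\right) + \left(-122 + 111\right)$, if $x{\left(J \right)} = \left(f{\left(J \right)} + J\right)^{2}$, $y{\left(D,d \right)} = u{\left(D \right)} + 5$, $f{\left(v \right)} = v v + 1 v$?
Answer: $-74$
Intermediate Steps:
$u{\left(P \right)} = -5$
$f{\left(v \right)} = v + v^{2}$ ($f{\left(v \right)} = v^{2} + v = v + v^{2}$)
$y{\left(D,d \right)} = 0$ ($y{\left(D,d \right)} = -5 + 5 = 0$)
$x{\left(J \right)} = \left(J + J \left(1 + J\right)\right)^{2}$ ($x{\left(J \right)} = \left(J \left(1 + J\right) + J\right)^{2} = \left(J + J \left(1 + J\right)\right)^{2}$)
$\left(-63 + x{\left(y{\left(5,5 \right)} \right)}\right) + \left(-122 + 111\right) = \left(-63 + 0^{2} \left(2 + 0\right)^{2}\right) + \left(-122 + 111\right) = \left(-63 + 0 \cdot 2^{2}\right) - 11 = \left(-63 + 0 \cdot 4\right) - 11 = \left(-63 + 0\right) - 11 = -63 - 11 = -74$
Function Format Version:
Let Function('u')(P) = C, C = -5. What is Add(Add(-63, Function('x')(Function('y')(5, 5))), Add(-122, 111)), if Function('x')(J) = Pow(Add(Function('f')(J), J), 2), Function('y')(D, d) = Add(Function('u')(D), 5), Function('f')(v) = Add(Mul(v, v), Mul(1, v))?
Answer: -74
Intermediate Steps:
Function('u')(P) = -5
Function('f')(v) = Add(v, Pow(v, 2)) (Function('f')(v) = Add(Pow(v, 2), v) = Add(v, Pow(v, 2)))
Function('y')(D, d) = 0 (Function('y')(D, d) = Add(-5, 5) = 0)
Function('x')(J) = Pow(Add(J, Mul(J, Add(1, J))), 2) (Function('x')(J) = Pow(Add(Mul(J, Add(1, J)), J), 2) = Pow(Add(J, Mul(J, Add(1, J))), 2))
Add(Add(-63, Function('x')(Function('y')(5, 5))), Add(-122, 111)) = Add(Add(-63, Mul(Pow(0, 2), Pow(Add(2, 0), 2))), Add(-122, 111)) = Add(Add(-63, Mul(0, Pow(2, 2))), -11) = Add(Add(-63, Mul(0, 4)), -11) = Add(Add(-63, 0), -11) = Add(-63, -11) = -74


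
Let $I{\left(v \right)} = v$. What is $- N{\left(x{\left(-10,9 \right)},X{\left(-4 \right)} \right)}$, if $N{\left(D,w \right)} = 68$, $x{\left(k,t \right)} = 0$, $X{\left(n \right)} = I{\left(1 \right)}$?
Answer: $-68$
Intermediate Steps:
$X{\left(n \right)} = 1$
$- N{\left(x{\left(-10,9 \right)},X{\left(-4 \right)} \right)} = \left(-1\right) 68 = -68$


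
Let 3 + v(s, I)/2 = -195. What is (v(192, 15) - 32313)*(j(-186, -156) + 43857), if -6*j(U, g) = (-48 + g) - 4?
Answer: -1435652525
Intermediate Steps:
j(U, g) = 26/3 - g/6 (j(U, g) = -((-48 + g) - 4)/6 = -(-52 + g)/6 = 26/3 - g/6)
v(s, I) = -396 (v(s, I) = -6 + 2*(-195) = -6 - 390 = -396)
(v(192, 15) - 32313)*(j(-186, -156) + 43857) = (-396 - 32313)*((26/3 - 1/6*(-156)) + 43857) = -32709*((26/3 + 26) + 43857) = -32709*(104/3 + 43857) = -32709*131675/3 = -1435652525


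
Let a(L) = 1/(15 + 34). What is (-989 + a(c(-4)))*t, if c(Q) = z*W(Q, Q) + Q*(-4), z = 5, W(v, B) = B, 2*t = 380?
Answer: -9207400/49 ≈ -1.8791e+5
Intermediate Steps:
t = 190 (t = (½)*380 = 190)
c(Q) = Q (c(Q) = 5*Q + Q*(-4) = 5*Q - 4*Q = Q)
a(L) = 1/49
(-989 + a(c(-4)))*t = (-989 + 1/49)*190 = -48460/49*190 = -9207400/49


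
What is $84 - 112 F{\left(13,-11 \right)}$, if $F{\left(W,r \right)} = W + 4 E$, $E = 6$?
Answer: $-4060$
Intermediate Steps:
$F{\left(W,r \right)} = 24 + W$ ($F{\left(W,r \right)} = W + 4 \cdot 6 = W + 24 = 24 + W$)
$84 - 112 F{\left(13,-11 \right)} = 84 - 112 \left(24 + 13\right) = 84 - 4144 = -4060$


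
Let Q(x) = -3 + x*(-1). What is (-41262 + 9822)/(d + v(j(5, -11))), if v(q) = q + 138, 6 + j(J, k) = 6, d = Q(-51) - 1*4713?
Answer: 10480/1509 ≈ 6.9450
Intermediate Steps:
Q(x) = -3 - x
d = -4665 (d = (-3 - 1*(-51)) - 1*4713 = (-3 + 51) - 4713 = 48 - 4713 = -4665)
j(J, k) = 0 (j(J, k) = -6 + 6 = 0)
v(q) = 138 + q
(-41262 + 9822)/(d + v(j(5, -11))) = (-41262 + 9822)/(-4665 + (138 + 0)) = -31440/(-4665 + 138) = -31440/(-4527) = -31440*(-1/4527) = 10480/1509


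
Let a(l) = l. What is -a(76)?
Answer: -76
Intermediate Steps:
-a(76) = -1*76 = -76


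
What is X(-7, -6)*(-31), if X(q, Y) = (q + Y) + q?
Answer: 620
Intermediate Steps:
X(q, Y) = Y + 2*q (X(q, Y) = (Y + q) + q = Y + 2*q)
X(-7, -6)*(-31) = (-6 + 2*(-7))*(-31) = (-6 - 14)*(-31) = -20*(-31) = 620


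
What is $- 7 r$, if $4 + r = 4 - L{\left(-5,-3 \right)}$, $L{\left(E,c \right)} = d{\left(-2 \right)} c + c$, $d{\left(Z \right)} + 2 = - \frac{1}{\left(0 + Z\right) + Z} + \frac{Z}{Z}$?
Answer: $- \frac{21}{4} \approx -5.25$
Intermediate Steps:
$d{\left(Z \right)} = -1 - \frac{1}{2 Z}$ ($d{\left(Z \right)} = -2 - \left(\frac{1}{\left(0 + Z\right) + Z} - \frac{Z}{Z}\right) = -2 + \left(- \frac{1}{Z + Z} + 1\right) = -2 + \left(- \frac{1}{2 Z} + 1\right) = -2 + \left(1 - \frac{1}{2 Z}\right) = -1 - \frac{1}{2 Z}$)
$L{\left(E,c \right)} = \frac{c}{4}$ ($L{\left(E,c \right)} = \frac{- \frac{1}{2} - -2}{-2} c + c = - \frac{- \frac{1}{2} + 2}{2} c + c = \left(- \frac{1}{2}\right) \frac{3}{2} c + c = - \frac{3 c}{4} + c = \frac{c}{4}$)
$r = \frac{3}{4}$ ($r = -4 + \left(4 - \frac{1}{4} \left(-3\right)\right) = -4 + \left(4 - - \frac{3}{4}\right) = -4 + \left(4 + \frac{3}{4}\right) = -4 + \frac{19}{4} = \frac{3}{4} \approx 0.75$)
$- 7 r = \left(-7\right) \frac{3}{4} = - \frac{21}{4}$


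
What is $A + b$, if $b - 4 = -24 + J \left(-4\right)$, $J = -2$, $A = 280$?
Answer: $268$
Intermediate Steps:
$b = -12$ ($b = 4 - 16 = -12$)
$A + b = 280 - 12 = 268$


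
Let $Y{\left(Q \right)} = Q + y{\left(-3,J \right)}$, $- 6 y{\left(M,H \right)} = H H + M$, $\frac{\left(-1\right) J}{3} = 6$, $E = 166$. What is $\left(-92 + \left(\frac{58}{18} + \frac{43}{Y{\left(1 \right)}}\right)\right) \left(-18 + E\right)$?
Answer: $- \frac{4177004}{315} \approx -13260.0$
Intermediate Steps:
$J = -18$ ($J = \left(-3\right) 6 = -18$)
$y{\left(M,H \right)} = - \frac{M}{6} - \frac{H^{2}}{6}$ ($y{\left(M,H \right)} = - \frac{H H + M}{6} = - \frac{H^{2} + M}{6} = - \frac{M + H^{2}}{6} = - \frac{M}{6} - \frac{H^{2}}{6}$)
$Y{\left(Q \right)} = - \frac{107}{2} + Q$ ($Y{\left(Q \right)} = Q - \left(- \frac{1}{2} + \frac{\left(-18\right)^{2}}{6}\right) = Q + \left(\frac{1}{2} - 54\right) = Q - \frac{107}{2} = - \frac{107}{2} + Q$)
$\left(-92 + \left(\frac{58}{18} + \frac{43}{Y{\left(1 \right)}}\right)\right) \left(-18 + E\right) = \left(-92 + \left(\frac{58}{18} + \frac{43}{- \frac{107}{2} + 1}\right)\right) \left(-18 + 166\right) = \left(-92 + \left(58 \cdot \frac{1}{18} + \frac{43}{- \frac{105}{2}}\right)\right) 148 = \left(-92 + \left(\frac{29}{9} + 43 \left(- \frac{2}{105}\right)\right)\right) 148 = \left(-92 + \left(\frac{29}{9} - \frac{86}{105}\right)\right) 148 = \left(-92 + \frac{757}{315}\right) 148 = \left(- \frac{28223}{315}\right) 148 = - \frac{4177004}{315}$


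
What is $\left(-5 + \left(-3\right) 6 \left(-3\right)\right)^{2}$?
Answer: $2401$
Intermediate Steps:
$\left(-5 + \left(-3\right) 6 \left(-3\right)\right)^{2} = \left(-5 - -54\right)^{2} = \left(-5 + 54\right)^{2} = 49^{2} = 2401$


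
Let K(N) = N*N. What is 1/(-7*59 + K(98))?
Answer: 1/9191 ≈ 0.00010880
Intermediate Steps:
K(N) = N**2
1/(-7*59 + K(98)) = 1/(-7*59 + 98**2) = 1/(-413 + 9604) = 1/9191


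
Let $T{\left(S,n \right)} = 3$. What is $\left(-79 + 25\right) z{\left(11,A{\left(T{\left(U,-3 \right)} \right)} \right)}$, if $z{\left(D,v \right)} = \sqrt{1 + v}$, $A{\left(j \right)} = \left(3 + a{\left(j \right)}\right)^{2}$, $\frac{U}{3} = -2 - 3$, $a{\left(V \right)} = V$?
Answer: $- 54 \sqrt{37} \approx -328.47$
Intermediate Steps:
$U = -15$ ($U = 3 \left(-2 - 3\right) = 3 \left(-5\right) = -15$)
$A{\left(j \right)} = \left(3 + j\right)^{2}$
$\left(-79 + 25\right) z{\left(11,A{\left(T{\left(U,-3 \right)} \right)} \right)} = \left(-79 + 25\right) \sqrt{1 + \left(3 + 3\right)^{2}} = - 54 \sqrt{1 + 6^{2}} = - 54 \sqrt{1 + 36} = - 54 \sqrt{37}$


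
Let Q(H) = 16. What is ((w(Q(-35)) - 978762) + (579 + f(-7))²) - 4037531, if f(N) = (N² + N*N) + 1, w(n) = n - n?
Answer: -4556609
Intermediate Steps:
w(n) = 0
f(N) = 1 + 2*N² (f(N) = (N² + N²) + 1 = 2*N² + 1 = 1 + 2*N²)
((w(Q(-35)) - 978762) + (579 + f(-7))²) - 4037531 = ((0 - 978762) + (579 + (1 + 2*(-7)²))²) - 4037531 = (-978762 + (579 + (1 + 2*49))²) - 4037531 = (-978762 + (579 + (1 + 98))²) - 4037531 = (-978762 + (579 + 99)²) - 4037531 = (-978762 + 678²) - 4037531 = (-978762 + 459684) - 4037531 = -519078 - 4037531 = -4556609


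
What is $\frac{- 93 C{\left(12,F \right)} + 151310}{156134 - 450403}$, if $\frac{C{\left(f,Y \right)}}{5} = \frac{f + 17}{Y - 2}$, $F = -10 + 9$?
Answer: $- \frac{155805}{294269} \approx -0.52946$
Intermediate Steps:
$F = -1$
$C{\left(f,Y \right)} = \frac{5 \left(17 + f\right)}{-2 + Y}$ ($C{\left(f,Y \right)} = 5 \frac{f + 17}{Y - 2} = 5 \frac{17 + f}{-2 + Y} = \frac{5 \left(17 + f\right)}{-2 + Y}$)
$\frac{- 93 C{\left(12,F \right)} + 151310}{156134 - 450403} = \frac{- 93 \frac{5 \left(17 + 12\right)}{-2 - 1} + 151310}{156134 - 450403} = \frac{- 93 \cdot 5 \frac{1}{-3} \cdot 29 + 151310}{-294269} = \left(- 93 \cdot 5 \left(- \frac{1}{3}\right) 29 + 151310\right) \left(- \frac{1}{294269}\right) = \left(\left(-93\right) \left(- \frac{145}{3}\right) + 151310\right) \left(- \frac{1}{294269}\right) = \left(4495 + 151310\right) \left(- \frac{1}{294269}\right) = 155805 \left(- \frac{1}{294269}\right) = - \frac{155805}{294269}$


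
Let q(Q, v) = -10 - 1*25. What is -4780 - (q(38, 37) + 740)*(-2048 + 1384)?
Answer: 463340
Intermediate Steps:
q(Q, v) = -35 (q(Q, v) = -10 - 25 = -35)
-4780 - (q(38, 37) + 740)*(-2048 + 1384) = -4780 - (-35 + 740)*(-2048 + 1384) = -4780 - 705*(-664) = -4780 - 1*(-468120) = -4780 + 468120 = 463340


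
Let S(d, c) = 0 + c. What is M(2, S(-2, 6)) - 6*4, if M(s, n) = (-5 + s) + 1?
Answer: -26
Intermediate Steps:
S(d, c) = c
M(s, n) = -4 + s
M(2, S(-2, 6)) - 6*4 = (-4 + 2) - 6*4 = -2 - 1*24 = -2 - 24 = -26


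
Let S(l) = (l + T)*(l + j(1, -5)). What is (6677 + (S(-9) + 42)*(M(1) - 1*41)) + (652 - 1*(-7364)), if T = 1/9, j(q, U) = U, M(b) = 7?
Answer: 81305/9 ≈ 9033.9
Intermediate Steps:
T = ⅑ ≈ 0.11111
S(l) = (-5 + l)*(⅑ + l) (S(l) = (l + ⅑)*(l - 5) = (⅑ + l)*(-5 + l) = (-5 + l)*(⅑ + l))
(6677 + (S(-9) + 42)*(M(1) - 1*41)) + (652 - 1*(-7364)) = (6677 + ((-5/9 + (-9)² - 44/9*(-9)) + 42)*(7 - 1*41)) + (652 - 1*(-7364)) = (6677 + ((-5/9 + 81 + 44) + 42)*(7 - 41)) + (652 + 7364) = (6677 + (1120/9 + 42)*(-34)) + 8016 = (6677 + (1498/9)*(-34)) + 8016 = (6677 - 50932/9) + 8016 = 9161/9 + 8016 = 81305/9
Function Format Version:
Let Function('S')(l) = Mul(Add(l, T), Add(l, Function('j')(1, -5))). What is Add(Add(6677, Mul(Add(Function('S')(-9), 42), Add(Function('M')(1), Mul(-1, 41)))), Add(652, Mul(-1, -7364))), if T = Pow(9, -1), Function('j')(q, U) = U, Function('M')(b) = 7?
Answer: Rational(81305, 9) ≈ 9033.9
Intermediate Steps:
T = Rational(1, 9) ≈ 0.11111
Function('S')(l) = Mul(Add(-5, l), Add(Rational(1, 9), l)) (Function('S')(l) = Mul(Add(l, Rational(1, 9)), Add(l, -5)) = Mul(Add(Rational(1, 9), l), Add(-5, l)) = Mul(Add(-5, l), Add(Rational(1, 9), l)))
Add(Add(6677, Mul(Add(Function('S')(-9), 42), Add(Function('M')(1), Mul(-1, 41)))), Add(652, Mul(-1, -7364))) = Add(Add(6677, Mul(Add(Add(Rational(-5, 9), Pow(-9, 2), Mul(Rational(-44, 9), -9)), 42), Add(7, Mul(-1, 41)))), Add(652, Mul(-1, -7364))) = Add(Add(6677, Mul(Add(Add(Rational(-5, 9), 81, 44), 42), Add(7, -41))), Add(652, 7364)) = Add(Add(6677, Mul(Add(Rational(1120, 9), 42), -34)), 8016) = Add(Add(6677, Mul(Rational(1498, 9), -34)), 8016) = Add(Add(6677, Rational(-50932, 9)), 8016) = Add(Rational(9161, 9), 8016) = Rational(81305, 9)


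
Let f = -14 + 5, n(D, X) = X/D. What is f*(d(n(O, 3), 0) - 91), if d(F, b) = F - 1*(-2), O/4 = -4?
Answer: 12843/16 ≈ 802.69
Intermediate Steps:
O = -16 (O = 4*(-4) = -16)
d(F, b) = 2 + F (d(F, b) = F + 2 = 2 + F)
f = -9
f*(d(n(O, 3), 0) - 91) = -9*((2 + 3/(-16)) - 91) = -9*((2 + 3*(-1/16)) - 91) = -9*((2 - 3/16) - 91) = -9*(29/16 - 91) = -9*(-1427/16) = 12843/16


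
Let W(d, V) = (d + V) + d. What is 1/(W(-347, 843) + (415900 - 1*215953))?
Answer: 1/200096 ≈ 4.9976e-6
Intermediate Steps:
W(d, V) = V + 2*d (W(d, V) = (V + d) + d = V + 2*d)
1/(W(-347, 843) + (415900 - 1*215953)) = 1/((843 + 2*(-347)) + (415900 - 1*215953)) = 1/((843 - 694) + (415900 - 215953)) = 1/(149 + 199947) = 1/200096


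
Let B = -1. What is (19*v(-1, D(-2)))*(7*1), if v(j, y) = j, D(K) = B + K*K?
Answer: -133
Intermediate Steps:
D(K) = -1 + K**2 (D(K) = -1 + K*K = -1 + K**2)
(19*v(-1, D(-2)))*(7*1) = (19*(-1))*(7*1) = -19*7 = -133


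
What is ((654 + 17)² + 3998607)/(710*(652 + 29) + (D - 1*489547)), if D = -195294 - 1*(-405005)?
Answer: 2224424/101837 ≈ 21.843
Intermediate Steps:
D = 209711 (D = -195294 + 405005 = 209711)
((654 + 17)² + 3998607)/(710*(652 + 29) + (D - 1*489547)) = ((654 + 17)² + 3998607)/(710*(652 + 29) + (209711 - 1*489547)) = (671² + 3998607)/(710*681 + (209711 - 489547)) = (450241 + 3998607)/(483510 - 279836) = 4448848/203674 = 4448848*(1/203674) = 2224424/101837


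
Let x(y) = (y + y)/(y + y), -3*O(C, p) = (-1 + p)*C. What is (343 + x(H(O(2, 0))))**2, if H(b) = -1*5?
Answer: 118336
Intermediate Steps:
O(C, p) = -C*(-1 + p)/3 (O(C, p) = -(-1 + p)*C/3 = -C*(-1 + p)/3)
H(b) = -5
x(y) = 1 (x(y) = (2*y)/((2*y)) = (2*y)*(1/(2*y)) = 1)
(343 + x(H(O(2, 0))))**2 = (343 + 1)**2 = 344**2 = 118336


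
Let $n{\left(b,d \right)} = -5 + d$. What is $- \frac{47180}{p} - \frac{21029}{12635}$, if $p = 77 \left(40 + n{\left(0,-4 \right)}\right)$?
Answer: $- \frac{92330789}{4308535} \approx -21.43$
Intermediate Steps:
$p = 2387$ ($p = 77 \left(40 - 9\right) = 77 \cdot 31 = 2387$)
$- \frac{47180}{p} - \frac{21029}{12635} = - \frac{47180}{2387} - \frac{21029}{12635} = \left(-47180\right) \frac{1}{2387} - \frac{21029}{12635} = - \frac{6740}{341} - \frac{21029}{12635} = - \frac{92330789}{4308535}$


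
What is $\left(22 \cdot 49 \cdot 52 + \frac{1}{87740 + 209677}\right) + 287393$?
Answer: $\frac{102147571234}{297417} \approx 3.4345 \cdot 10^{5}$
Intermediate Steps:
$\left(22 \cdot 49 \cdot 52 + \frac{1}{87740 + 209677}\right) + 287393 = \left(1078 \cdot 52 + \frac{1}{297417}\right) + 287393 = \left(56056 + \frac{1}{297417}\right) + 287393 = \frac{16672007353}{297417} + 287393 = \frac{102147571234}{297417}$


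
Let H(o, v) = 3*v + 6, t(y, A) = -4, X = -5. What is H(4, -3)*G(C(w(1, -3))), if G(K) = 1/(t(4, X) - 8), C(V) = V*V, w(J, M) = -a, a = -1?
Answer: 1/4 ≈ 0.25000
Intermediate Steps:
w(J, M) = 1 (w(J, M) = -1*(-1) = 1)
H(o, v) = 6 + 3*v
C(V) = V**2
G(K) = -1/12 (G(K) = 1/(-4 - 8) = 1/(-12) = -1/12)
H(4, -3)*G(C(w(1, -3))) = (6 + 3*(-3))*(-1/12) = (6 - 9)*(-1/12) = -3*(-1/12) = 1/4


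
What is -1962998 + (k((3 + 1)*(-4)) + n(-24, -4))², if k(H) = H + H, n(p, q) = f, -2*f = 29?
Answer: -7843343/4 ≈ -1.9608e+6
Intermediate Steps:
f = -29/2 (f = -½*29 = -29/2 ≈ -14.500)
n(p, q) = -29/2
k(H) = 2*H
-1962998 + (k((3 + 1)*(-4)) + n(-24, -4))² = -1962998 + (2*((3 + 1)*(-4)) - 29/2)² = -1962998 + (2*(4*(-4)) - 29/2)² = -1962998 + (2*(-16) - 29/2)² = -1962998 + (-32 - 29/2)² = -1962998 + (-93/2)² = -1962998 + 8649/4 = -7843343/4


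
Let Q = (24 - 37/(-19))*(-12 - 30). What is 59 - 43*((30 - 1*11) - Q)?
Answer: -904760/19 ≈ -47619.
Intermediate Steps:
Q = -20706/19 (Q = (24 - 37*(-1/19))*(-42) = (24 + 37/19)*(-42) = (493/19)*(-42) = -20706/19 ≈ -1089.8)
59 - 43*((30 - 1*11) - Q) = 59 - 43*((30 - 1*11) - 1*(-20706/19)) = 59 - 43*((30 - 11) + 20706/19) = 59 - 43*(19 + 20706/19) = 59 - 43*21067/19 = 59 - 905881/19 = -904760/19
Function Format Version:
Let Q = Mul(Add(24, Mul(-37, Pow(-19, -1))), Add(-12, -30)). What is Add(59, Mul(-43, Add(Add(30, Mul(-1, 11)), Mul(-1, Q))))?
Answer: Rational(-904760, 19) ≈ -47619.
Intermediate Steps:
Q = Rational(-20706, 19) (Q = Mul(Add(24, Mul(-37, Rational(-1, 19))), -42) = Mul(Add(24, Rational(37, 19)), -42) = Mul(Rational(493, 19), -42) = Rational(-20706, 19) ≈ -1089.8)
Add(59, Mul(-43, Add(Add(30, Mul(-1, 11)), Mul(-1, Q)))) = Add(59, Mul(-43, Add(Add(30, Mul(-1, 11)), Mul(-1, Rational(-20706, 19))))) = Add(59, Mul(-43, Add(Add(30, -11), Rational(20706, 19)))) = Add(59, Mul(-43, Add(19, Rational(20706, 19)))) = Add(59, Mul(-43, Rational(21067, 19))) = Add(59, Rational(-905881, 19)) = Rational(-904760, 19)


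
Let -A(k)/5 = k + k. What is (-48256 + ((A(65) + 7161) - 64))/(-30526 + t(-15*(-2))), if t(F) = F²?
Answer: 41809/29626 ≈ 1.4112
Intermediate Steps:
A(k) = -10*k (A(k) = -5*(k + k) = -10*k)
(-48256 + ((A(65) + 7161) - 64))/(-30526 + t(-15*(-2))) = (-48256 + ((-10*65 + 7161) - 64))/(-30526 + (-15*(-2))²) = (-48256 + ((-650 + 7161) - 64))/(-30526 + 30²) = (-48256 + (6511 - 64))/(-30526 + 900) = (-48256 + 6447)/(-29626) = -41809*(-1/29626) = 41809/29626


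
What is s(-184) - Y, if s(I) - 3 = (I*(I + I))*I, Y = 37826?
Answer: -12496831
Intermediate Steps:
s(I) = 3 + 2*I³ (s(I) = 3 + (I*(I + I))*I = 3 + (I*(2*I))*I = 3 + (2*I²)*I = 3 + 2*I³)
s(-184) - Y = (3 + 2*(-184)³) - 1*37826 = (3 + 2*(-6229504)) - 37826 = (3 - 12459008) - 37826 = -12459005 - 37826 = -12496831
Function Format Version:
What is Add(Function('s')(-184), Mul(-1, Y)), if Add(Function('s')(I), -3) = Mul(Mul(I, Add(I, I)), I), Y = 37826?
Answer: -12496831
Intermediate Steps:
Function('s')(I) = Add(3, Mul(2, Pow(I, 3))) (Function('s')(I) = Add(3, Mul(Mul(I, Add(I, I)), I)) = Add(3, Mul(Mul(I, Mul(2, I)), I)) = Add(3, Mul(Mul(2, Pow(I, 2)), I)) = Add(3, Mul(2, Pow(I, 3))))
Add(Function('s')(-184), Mul(-1, Y)) = Add(Add(3, Mul(2, Pow(-184, 3))), Mul(-1, 37826)) = Add(Add(3, Mul(2, -6229504)), -37826) = Add(Add(3, -12459008), -37826) = Add(-12459005, -37826) = -12496831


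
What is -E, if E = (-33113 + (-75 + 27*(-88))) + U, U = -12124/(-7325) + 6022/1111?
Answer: 289364918386/8138075 ≈ 35557.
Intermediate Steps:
U = 57580914/8138075 (U = -12124*(-1/7325) + 6022*(1/1111) = 12124/7325 + 6022/1111 = 57580914/8138075 ≈ 7.0755)
E = -289364918386/8138075 (E = (-33113 + (-75 + 27*(-88))) + 57580914/8138075 = (-33113 + (-75 - 2376)) + 57580914/8138075 = (-33113 - 2451) + 57580914/8138075 = -35564 + 57580914/8138075 = -289364918386/8138075 ≈ -35557.)
-E = -1*(-289364918386/8138075) = 289364918386/8138075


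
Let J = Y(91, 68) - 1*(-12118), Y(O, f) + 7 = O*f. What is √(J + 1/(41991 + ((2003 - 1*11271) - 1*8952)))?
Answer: √10340041033630/23771 ≈ 135.27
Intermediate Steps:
Y(O, f) = -7 + O*f
J = 18299 (J = (-7 + 91*68) - 1*(-12118) = (-7 + 6188) + 12118 = 6181 + 12118 = 18299)
√(J + 1/(41991 + ((2003 - 1*11271) - 1*8952))) = √(18299 + 1/(41991 + ((2003 - 1*11271) - 1*8952))) = √(18299 + 1/(41991 + ((2003 - 11271) - 8952))) = √(18299 + 1/(41991 + (-9268 - 8952))) = √(18299 + 1/(41991 - 18220)) = √(18299 + 1/23771) = √(434985530/23771) = √10340041033630/23771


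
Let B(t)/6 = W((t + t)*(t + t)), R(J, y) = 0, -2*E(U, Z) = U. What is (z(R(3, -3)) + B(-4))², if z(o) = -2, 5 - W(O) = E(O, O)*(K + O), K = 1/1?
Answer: 156450064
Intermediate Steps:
E(U, Z) = -U/2
K = 1
W(O) = 5 + O*(1 + O)/2 (W(O) = 5 - (-O/2)*(1 + O) = 5 - (-1)*O*(1 + O)/2 = 5 + O*(1 + O)/2)
B(t) = 30 + 12*t² + 48*t⁴ (B(t) = 6*(5 + ((t + t)*(t + t))/2 + ((t + t)*(t + t))²/2) = 6*(5 + ((2*t)*(2*t))/2 + ((2*t)*(2*t))²/2) = 6*(5 + (4*t²)/2 + (4*t²)²/2) = 6*(5 + 2*t² + (16*t⁴)/2) = 6*(5 + 2*t² + 8*t⁴) = 30 + 12*t² + 48*t⁴)
(z(R(3, -3)) + B(-4))² = (-2 + (30 + 12*(-4)² + 48*(-4)⁴))² = (-2 + (30 + 12*16 + 48*256))² = (-2 + (30 + 192 + 12288))² = (-2 + 12510)² = 12508² = 156450064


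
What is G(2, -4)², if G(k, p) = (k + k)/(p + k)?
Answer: 4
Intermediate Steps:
G(k, p) = 2*k/(k + p) (G(k, p) = (2*k)/(k + p) = 2*k/(k + p))
G(2, -4)² = (2*2/(2 - 4))² = (2*2/(-2))² = (2*2*(-½))² = (-2)² = 4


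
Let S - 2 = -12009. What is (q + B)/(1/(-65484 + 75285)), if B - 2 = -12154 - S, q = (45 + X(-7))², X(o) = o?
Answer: 12731499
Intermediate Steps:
S = -12007 (S = 2 - 12009 = -12007)
q = 1444 (q = (45 - 7)² = 38² = 1444)
B = -145 (B = 2 + (-12154 - 1*(-12007)) = 2 + (-12154 + 12007) = 2 - 147 = -145)
(q + B)/(1/(-65484 + 75285)) = (1444 - 145)/(1/(-65484 + 75285)) = 1299/(1/9801) = 1299*9801 = 12731499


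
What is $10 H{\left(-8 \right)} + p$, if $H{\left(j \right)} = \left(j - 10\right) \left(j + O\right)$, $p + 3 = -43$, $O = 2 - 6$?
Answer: $2114$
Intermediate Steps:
$O = -4$ ($O = 2 - 6 = -4$)
$p = -46$ ($p = -3 - 43 = -46$)
$H{\left(j \right)} = \left(-10 + j\right) \left(-4 + j\right)$ ($H{\left(j \right)} = \left(j - 10\right) \left(j - 4\right) = \left(-10 + j\right) \left(-4 + j\right)$)
$10 H{\left(-8 \right)} + p = 10 \left(40 + \left(-8\right)^{2} - -112\right) - 46 = 10 \left(40 + 64 + 112\right) - 46 = 10 \cdot 216 - 46 = 2160 - 46 = 2114$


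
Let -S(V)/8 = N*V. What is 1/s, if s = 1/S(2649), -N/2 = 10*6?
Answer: 2543040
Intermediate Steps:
N = -120 (N = -20*6 = -2*60 = -120)
S(V) = 960*V (S(V) = -(-960)*V = 960*V)
s = 1/2543040 (s = 1/(960*2649) = 1/2543040 ≈ 3.9323e-7)
1/s = 1/(1/2543040) = 2543040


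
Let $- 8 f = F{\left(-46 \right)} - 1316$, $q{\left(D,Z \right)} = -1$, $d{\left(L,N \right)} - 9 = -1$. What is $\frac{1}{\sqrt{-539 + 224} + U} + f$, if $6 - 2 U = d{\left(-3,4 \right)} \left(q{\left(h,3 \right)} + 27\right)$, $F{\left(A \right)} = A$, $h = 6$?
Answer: $\frac{447562}{2629} - \frac{3 i \sqrt{35}}{10516} \approx 170.24 - 0.0016877 i$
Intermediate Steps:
$d{\left(L,N \right)} = 8$ ($d{\left(L,N \right)} = 9 - 1 = 8$)
$U = -101$ ($U = 3 - \frac{8 \left(-1 + 27\right)}{2} = 3 - \frac{8 \cdot 26}{2} = 3 - 104 = -101$)
$f = \frac{681}{4}$ ($f = - \frac{-46 - 1316}{8} = \left(- \frac{1}{8}\right) \left(-1362\right) = \frac{681}{4} \approx 170.25$)
$\frac{1}{\sqrt{-539 + 224} + U} + f = \frac{1}{\sqrt{-539 + 224} - 101} + \frac{681}{4} = \frac{1}{\sqrt{-315} - 101} + \frac{681}{4} = \frac{1}{3 i \sqrt{35} - 101} + \frac{681}{4} = \frac{1}{-101 + 3 i \sqrt{35}} + \frac{681}{4} = \frac{681}{4} + \frac{1}{-101 + 3 i \sqrt{35}}$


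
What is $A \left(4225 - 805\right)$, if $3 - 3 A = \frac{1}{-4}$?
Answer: $3705$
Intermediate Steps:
$A = \frac{13}{12}$ ($A = 1 - \frac{1}{3 \left(-4\right)} = 1 - - \frac{1}{12} = 1 + \frac{1}{12} = \frac{13}{12} \approx 1.0833$)
$A \left(4225 - 805\right) = \frac{13 \left(4225 - 805\right)}{12} = \frac{13}{12} \cdot 3420 = 3705$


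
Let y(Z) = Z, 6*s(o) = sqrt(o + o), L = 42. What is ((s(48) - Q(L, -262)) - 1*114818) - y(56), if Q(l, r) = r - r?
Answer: -114874 + 2*sqrt(6)/3 ≈ -1.1487e+5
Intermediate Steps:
s(o) = sqrt(2)*sqrt(o)/6 (s(o) = sqrt(o + o)/6 = sqrt(2*o)/6 = (sqrt(2)*sqrt(o))/6 = sqrt(2)*sqrt(o)/6)
Q(l, r) = 0
((s(48) - Q(L, -262)) - 1*114818) - y(56) = ((sqrt(2)*sqrt(48)/6 - 1*0) - 1*114818) - 1*56 = ((sqrt(2)*(4*sqrt(3))/6 + 0) - 114818) - 56 = ((2*sqrt(6)/3 + 0) - 114818) - 56 = (2*sqrt(6)/3 - 114818) - 56 = (-114818 + 2*sqrt(6)/3) - 56 = -114874 + 2*sqrt(6)/3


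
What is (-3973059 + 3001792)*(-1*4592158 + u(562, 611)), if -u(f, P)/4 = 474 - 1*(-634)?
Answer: 4464516179530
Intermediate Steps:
u(f, P) = -4432 (u(f, P) = -4*(474 - 1*(-634)) = -4*(474 + 634) = -4*1108 = -4432)
(-3973059 + 3001792)*(-1*4592158 + u(562, 611)) = (-3973059 + 3001792)*(-1*4592158 - 4432) = -971267*(-4592158 - 4432) = -971267*(-4596590) = 4464516179530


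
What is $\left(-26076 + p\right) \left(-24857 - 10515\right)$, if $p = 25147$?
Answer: $32860588$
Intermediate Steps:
$\left(-26076 + p\right) \left(-24857 - 10515\right) = \left(-26076 + 25147\right) \left(-24857 - 10515\right) = \left(-929\right) \left(-35372\right) = 32860588$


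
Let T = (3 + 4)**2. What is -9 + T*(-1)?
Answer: -58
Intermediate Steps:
T = 49 (T = 7**2 = 49)
-9 + T*(-1) = -9 + 49*(-1) = -9 - 49 = -58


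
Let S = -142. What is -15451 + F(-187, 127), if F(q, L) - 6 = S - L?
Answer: -15714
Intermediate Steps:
F(q, L) = -136 - L (F(q, L) = 6 + (-142 - L) = -136 - L)
-15451 + F(-187, 127) = -15451 + (-136 - 1*127) = -15451 + (-136 - 127) = -15451 - 263 = -15714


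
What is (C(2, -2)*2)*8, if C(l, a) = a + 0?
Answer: -32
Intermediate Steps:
C(l, a) = a
(C(2, -2)*2)*8 = -2*2*8 = -4*8 = -32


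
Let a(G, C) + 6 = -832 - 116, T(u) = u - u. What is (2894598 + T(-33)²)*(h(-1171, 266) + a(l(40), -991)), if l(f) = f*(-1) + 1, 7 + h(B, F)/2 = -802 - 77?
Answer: -7890674148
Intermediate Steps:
h(B, F) = -1772 (h(B, F) = -14 + 2*(-802 - 77) = -14 + 2*(-879) = -14 - 1758 = -1772)
T(u) = 0
l(f) = 1 - f (l(f) = -f + 1 = 1 - f)
a(G, C) = -954 (a(G, C) = -6 + (-832 - 116) = -6 - 948 = -954)
(2894598 + T(-33)²)*(h(-1171, 266) + a(l(40), -991)) = (2894598 + 0²)*(-1772 - 954) = (2894598 + 0)*(-2726) = 2894598*(-2726) = -7890674148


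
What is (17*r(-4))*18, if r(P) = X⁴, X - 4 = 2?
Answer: 396576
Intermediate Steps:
X = 6 (X = 4 + 2 = 6)
r(P) = 1296 (r(P) = 6⁴ = 1296)
(17*r(-4))*18 = (17*1296)*18 = 22032*18 = 396576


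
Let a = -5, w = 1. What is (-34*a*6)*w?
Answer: 1020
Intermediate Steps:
(-34*a*6)*w = -(-170)*6*1 = -34*(-30)*1 = 1020*1 = 1020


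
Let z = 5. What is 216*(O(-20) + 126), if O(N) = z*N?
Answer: 5616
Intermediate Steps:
O(N) = 5*N
216*(O(-20) + 126) = 216*(5*(-20) + 126) = 216*(-100 + 126) = 216*26 = 5616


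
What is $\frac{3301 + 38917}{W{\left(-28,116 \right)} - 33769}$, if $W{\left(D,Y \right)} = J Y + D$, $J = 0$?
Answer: $- \frac{42218}{33797} \approx -1.2492$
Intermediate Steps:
$W{\left(D,Y \right)} = D$ ($W{\left(D,Y \right)} = 0 Y + D = 0 + D = D$)
$\frac{3301 + 38917}{W{\left(-28,116 \right)} - 33769} = \frac{3301 + 38917}{-28 - 33769} = \frac{42218}{-33797} = 42218 \left(- \frac{1}{33797}\right) = - \frac{42218}{33797}$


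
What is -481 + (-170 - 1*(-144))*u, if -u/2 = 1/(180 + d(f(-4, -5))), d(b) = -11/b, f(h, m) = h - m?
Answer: -6249/13 ≈ -480.69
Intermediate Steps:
u = -2/169 (u = -2/(180 - 11/(-4 - 1*(-5))) = -2/(180 - 11/(-4 + 5)) = -2/(180 - 11/1) = -2/(180 - 11*1) = -2/(180 - 11) = -2/169 ≈ -0.011834)
-481 + (-170 - 1*(-144))*u = -481 + (-170 - 1*(-144))*(-2/169) = -481 + (-170 + 144)*(-2/169) = -481 - 26*(-2/169) = -481 + 4/13 = -6249/13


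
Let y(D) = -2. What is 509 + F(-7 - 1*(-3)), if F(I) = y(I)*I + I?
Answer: 513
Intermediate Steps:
F(I) = -I (F(I) = -2*I + I = -I)
509 + F(-7 - 1*(-3)) = 509 - (-7 - 1*(-3)) = 509 - (-7 + 3) = 509 - 1*(-4) = 509 + 4 = 513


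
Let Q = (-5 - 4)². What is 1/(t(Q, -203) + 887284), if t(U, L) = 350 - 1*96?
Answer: 1/887538 ≈ 1.1267e-6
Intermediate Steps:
Q = 81 (Q = (-9)² = 81)
t(U, L) = 254 (t(U, L) = 350 - 96 = 254)
1/(t(Q, -203) + 887284) = 1/(254 + 887284) = 1/887538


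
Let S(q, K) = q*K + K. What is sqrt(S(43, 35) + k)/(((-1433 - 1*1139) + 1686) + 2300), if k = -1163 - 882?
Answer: I*sqrt(505)/1414 ≈ 0.015893*I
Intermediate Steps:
S(q, K) = K + K*q (S(q, K) = K*q + K = K + K*q)
k = -2045
sqrt(S(43, 35) + k)/(((-1433 - 1*1139) + 1686) + 2300) = sqrt(35*(1 + 43) - 2045)/(((-1433 - 1*1139) + 1686) + 2300) = sqrt(35*44 - 2045)/(((-1433 - 1139) + 1686) + 2300) = sqrt(1540 - 2045)/((-2572 + 1686) + 2300) = sqrt(-505)/(-886 + 2300) = (I*sqrt(505))/1414 = (I*sqrt(505))*(1/1414) = I*sqrt(505)/1414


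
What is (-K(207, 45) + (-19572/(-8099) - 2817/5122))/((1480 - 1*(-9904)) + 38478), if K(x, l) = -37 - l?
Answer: 38231267/22729991596 ≈ 0.0016820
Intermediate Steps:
(-K(207, 45) + (-19572/(-8099) - 2817/5122))/((1480 - 1*(-9904)) + 38478) = (-(-37 - 1*45) + (-19572/(-8099) - 2817/5122))/((1480 - 1*(-9904)) + 38478) = (-(-37 - 45) + (-19572*(-1/8099) - 2817*1/5122))/((1480 + 9904) + 38478) = (-1*(-82) + (2796/1157 - 2817/5122))/(11384 + 38478) = (82 + 850911/455858)/49862 = (38231267/455858)*(1/49862) = 38231267/22729991596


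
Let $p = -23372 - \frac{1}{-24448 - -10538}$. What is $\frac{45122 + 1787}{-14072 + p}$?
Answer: $- \frac{652504190}{520846039} \approx -1.2528$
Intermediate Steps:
$p = - \frac{325104519}{13910}$ ($p = -23372 - \frac{1}{-24448 + 10538} = -23372 - \frac{1}{-13910} = -23372 - - \frac{1}{13910} = -23372 + \frac{1}{13910} = - \frac{325104519}{13910} \approx -23372.0$)
$\frac{45122 + 1787}{-14072 + p} = \frac{45122 + 1787}{-14072 - \frac{325104519}{13910}} = \frac{46909}{- \frac{520846039}{13910}} = 46909 \left(- \frac{13910}{520846039}\right) = - \frac{652504190}{520846039}$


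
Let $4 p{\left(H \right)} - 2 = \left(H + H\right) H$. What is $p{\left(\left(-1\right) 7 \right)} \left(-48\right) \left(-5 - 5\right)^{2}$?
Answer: $-120000$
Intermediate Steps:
$p{\left(H \right)} = \frac{1}{2} + \frac{H^{2}}{2}$ ($p{\left(H \right)} = \frac{1}{2} + \frac{\left(H + H\right) H}{4} = \frac{1}{2} + \frac{2 H H}{4} = \frac{1}{2} + \frac{2 H^{2}}{4} = \frac{1}{2} + \frac{H^{2}}{2}$)
$p{\left(\left(-1\right) 7 \right)} \left(-48\right) \left(-5 - 5\right)^{2} = \left(\frac{1}{2} + \frac{\left(\left(-1\right) 7\right)^{2}}{2}\right) \left(-48\right) \left(-5 - 5\right)^{2} = \left(\frac{1}{2} + \frac{\left(-7\right)^{2}}{2}\right) \left(-48\right) \left(-10\right)^{2} = \left(\frac{1}{2} + \frac{1}{2} \cdot 49\right) \left(-48\right) 100 = \left(\frac{1}{2} + \frac{49}{2}\right) \left(-48\right) 100 = 25 \left(-48\right) 100 = \left(-1200\right) 100 = -120000$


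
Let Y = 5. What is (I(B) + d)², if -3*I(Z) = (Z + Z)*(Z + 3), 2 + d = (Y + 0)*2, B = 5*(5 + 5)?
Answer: 27836176/9 ≈ 3.0929e+6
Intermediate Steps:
B = 50 (B = 5*10 = 50)
d = 8 (d = -2 + (5 + 0)*2 = -2 + 5*2 = -2 + 10 = 8)
I(Z) = -2*Z*(3 + Z)/3 (I(Z) = -(Z + Z)*(Z + 3)/3 = -2*Z*(3 + Z)/3)
(I(B) + d)² = (-⅔*50*(3 + 50) + 8)² = (-⅔*50*53 + 8)² = (-5300/3 + 8)² = (-5276/3)² = 27836176/9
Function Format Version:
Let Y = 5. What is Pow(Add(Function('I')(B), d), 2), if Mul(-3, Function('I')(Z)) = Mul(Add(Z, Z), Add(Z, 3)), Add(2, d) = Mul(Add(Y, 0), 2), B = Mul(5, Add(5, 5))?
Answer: Rational(27836176, 9) ≈ 3.0929e+6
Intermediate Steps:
B = 50 (B = Mul(5, 10) = 50)
d = 8 (d = Add(-2, Mul(Add(5, 0), 2)) = Add(-2, Mul(5, 2)) = Add(-2, 10) = 8)
Function('I')(Z) = Mul(Rational(-2, 3), Z, Add(3, Z)) (Function('I')(Z) = Mul(Rational(-1, 3), Mul(Add(Z, Z), Add(Z, 3))) = Mul(Rational(-1, 3), Mul(Mul(2, Z), Add(3, Z))) = Mul(Rational(-1, 3), Mul(2, Z, Add(3, Z))) = Mul(Rational(-2, 3), Z, Add(3, Z)))
Pow(Add(Function('I')(B), d), 2) = Pow(Add(Mul(Rational(-2, 3), 50, Add(3, 50)), 8), 2) = Pow(Add(Mul(Rational(-2, 3), 50, 53), 8), 2) = Pow(Add(Rational(-5300, 3), 8), 2) = Pow(Rational(-5276, 3), 2) = Rational(27836176, 9)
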